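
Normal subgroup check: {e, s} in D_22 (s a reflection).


H = {e, s} in D_22 (s a reflection)
r·s·r⁻¹ = sr⁻² ≠ s for n ≥ 3, so {e, s} is not closed under conjugation

No, not a normal subgroup


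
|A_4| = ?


|A_n| = n!/2 (even permutations)
|A_4| = 4!/2 = 24/2 = 12

|A_4| = 12


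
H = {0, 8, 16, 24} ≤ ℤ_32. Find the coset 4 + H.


4 + H = {4 + h (mod 32) : h ∈ H}
4+0=4, 4+8=12, 4+16=20, 4+24=28

4 + H = {4, 12, 20, 28}


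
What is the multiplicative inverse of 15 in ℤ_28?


Use the extended Euclidean algorithm to write 1 = 15·s + 28·t; then s mod 28 is the inverse.
Euclidean algorithm:
  15 = 0·28 + 15
  28 = 1·15 + 13
  15 = 1·13 + 2
  13 = 6·2 + 1
  2 = 2·1 + 0
gcd(15,28) = 1
Back-substitution gives: 15·(-13) + 28·(7) = 1
So 15⁻¹ ≡ -13 ≡ 15 (mod 28)
Check: 15 × 15 = 225 ≡ 1 (mod 28) ✓

15⁻¹ ≡ 15 (mod 28)


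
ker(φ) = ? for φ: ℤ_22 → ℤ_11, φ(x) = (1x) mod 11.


Kernel = preimage of identity
ker(φ) = {x ∈ ℤ_22 : 1x ≡ 0 (mod 11)}. Since 11 | 22, φ is well-defined. The kernel is the cyclic subgroup ⟨11⟩ of ℤ_22 (order 2), i.e. {0, 11}

ker(φ) = {0, 11}


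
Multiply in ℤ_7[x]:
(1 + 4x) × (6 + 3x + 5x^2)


Expand and collect like terms; reduce coefficients mod 7:
x^0: 1·6 = 6 ≡ 6 (mod 7)
x^1: 1·3 + 4·6 = 27 ≡ 6 (mod 7)
x^2: 1·5 + 4·3 = 17 ≡ 3 (mod 7)
x^3: 4·5 = 20 ≡ 6 (mod 7)
Result: 6 + 6x + 3x^2 + 6x^3

f · g = 6 + 6x + 3x^2 + 6x^3


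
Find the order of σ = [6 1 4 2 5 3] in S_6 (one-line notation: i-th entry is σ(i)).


Cycle decomposition: (1 6 3 4 2)
Cycle lengths: 5
Order = lcm(5) = 5

ord(σ) = 5


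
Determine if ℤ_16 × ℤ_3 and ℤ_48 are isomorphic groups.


Comparing ℤ_16 × ℤ_3 and ℤ_48:
gcd(16,3) = 1, so ℤ_16 × ℤ_3 ≅ ℤ_48 (CRT)

Yes, ℤ_16 × ℤ_3 ≅ ℤ_48


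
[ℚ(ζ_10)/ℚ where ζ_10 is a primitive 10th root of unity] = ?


[ℚ(ζ_n):ℚ] = deg Φ_n(x) = φ(n). Here φ(10) = 4

[ℚ(ζ_10)/ℚ where ζ_10 is a primitive 10th root of unity] = 4


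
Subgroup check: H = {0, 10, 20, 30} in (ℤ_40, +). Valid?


Subgroup test for H = {0, 10, 20, 30} in (ℤ_40, +):
(1) 0 ∈ H? Yes
(2) Closure: for all a,b ∈ H, (a+b) mod 40 ∈ H? Yes
(3) Inverses: for all a ∈ H, -a mod 40 ∈ H? Yes

Yes, H is a subgroup of ℤ_40


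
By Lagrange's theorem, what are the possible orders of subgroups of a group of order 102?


Lagrange's theorem: |H| divides |G|
|G| = 102
Divisors of 102: 1, 2, 3, 6, 17, 34, 51, 102

Possible subgroup orders: {1, 2, 3, 6, 17, 34, 51, 102}


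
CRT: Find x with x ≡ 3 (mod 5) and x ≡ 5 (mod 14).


m₁ = 5, m₂ = 14, gcd = 1, so CRT applies. M = m₁·m₂ = 70
Let M₁ = M/m₁ = 14, M₂ = M/m₂ = 5
Find y₁ ≡ M₁⁻¹ (mod m₁): 14⁻¹ ≡ 4 (mod 5)
Find y₂ ≡ M₂⁻¹ (mod m₂): 5⁻¹ ≡ 3 (mod 14)
x = a₁·M₁·y₁ + a₂·M₂·y₂ = 3·14·4 + 5·5·3 = 243
Reduce mod 70: x ≡ 33
Check: 33 mod 5 = 3 ✓, 33 mod 14 = 5 ✓

x ≡ 33 (mod 70)


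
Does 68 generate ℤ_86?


g generates ℤ_n iff gcd(g, n) = 1
gcd(68, 86) = 2
Since gcd = 2 ≠ 1, ⟨68⟩ has order 43 < 86, so 68 is not a generator.

No, 68 does not generate ℤ_86


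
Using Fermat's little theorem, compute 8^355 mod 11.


Fermat's little theorem: if p is prime and gcd(a,p)=1, then a^(p-1) ≡ 1 (mod p)
p = 11 is prime, gcd(8,11) = 1
Reduce exponent: 355 mod 10 = 5
So 8^355 ≡ 8^5 (mod 11)
8^5 mod 11 = 10

8^355 ≡ 10 (mod 11)


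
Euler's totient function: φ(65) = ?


Factor n: 65 = 5 × 13
φ(n) = n · ∏(1 - 1/p) over distinct primes p | n
φ(65) = 65 · (1 - 1/5) · (1 - 1/13) = 48

φ(65) = 48


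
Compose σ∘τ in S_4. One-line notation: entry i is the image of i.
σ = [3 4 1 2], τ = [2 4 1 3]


σ∘τ: apply τ first, then σ
1 →τ 2 →σ 4
2 →τ 4 →σ 2
3 →τ 1 →σ 3
4 →τ 3 →σ 1

σ∘τ = [4 2 3 1]


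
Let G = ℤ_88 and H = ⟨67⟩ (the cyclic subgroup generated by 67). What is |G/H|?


|⟨67⟩| = n / gcd(67, 88) = 88 / 1 = 88
H is normal (ℤ_88 is abelian).
|G/H| = |G| / |H| = 88 / 88 = 1

|G/H| = 1


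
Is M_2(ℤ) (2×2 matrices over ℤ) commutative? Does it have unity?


Matrix multiplication is non-commutative for n ≥ 2; the identity matrix I is the unity; singular matrices give zero divisors, so not an integral domain
Commutative: No
Integral domain: No
Has unity: Yes

M_2(ℤ) (2×2 matrices over ℤ): Commutative=No, Unity=Yes


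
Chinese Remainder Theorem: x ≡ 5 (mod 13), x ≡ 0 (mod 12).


m₁ = 13, m₂ = 12, gcd = 1, so CRT applies. M = m₁·m₂ = 156
Let M₁ = M/m₁ = 12, M₂ = M/m₂ = 13
Find y₁ ≡ M₁⁻¹ (mod m₁): 12⁻¹ ≡ 12 (mod 13)
Find y₂ ≡ M₂⁻¹ (mod m₂): 13⁻¹ ≡ 1 (mod 12)
x = a₁·M₁·y₁ + a₂·M₂·y₂ = 5·12·12 + 0·13·1 = 720
Reduce mod 156: x ≡ 96
Check: 96 mod 13 = 5 ✓, 96 mod 12 = 0 ✓

x ≡ 96 (mod 156)


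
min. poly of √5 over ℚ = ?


√5 satisfies x² - 5 = 0, irreducible over ℚ since 5 is squarefree

Minimal polynomial: x² - 5


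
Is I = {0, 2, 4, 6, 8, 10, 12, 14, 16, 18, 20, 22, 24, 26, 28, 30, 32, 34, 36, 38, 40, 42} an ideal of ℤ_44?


Check ideal conditions for I = {0, 2, 4, 6, 8, 10, 12, 14, 16, 18, 20, 22, 24, 26, 28, 30, 32, 34, 36, 38, 40, 42} in ℤ_44:
(1) I is an additive subgroup? Yes
(2) For r ∈ ℤ_44 and a ∈ I: r·a ∈ I? Yes

Yes, I is an ideal of ℤ_44


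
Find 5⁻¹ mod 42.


Use the extended Euclidean algorithm to write 1 = 5·s + 42·t; then s mod 42 is the inverse.
Euclidean algorithm:
  5 = 0·42 + 5
  42 = 8·5 + 2
  5 = 2·2 + 1
  2 = 2·1 + 0
gcd(5,42) = 1
Back-substitution gives: 5·(17) + 42·(-2) = 1
So 5⁻¹ ≡ 17 ≡ 17 (mod 42)
Check: 5 × 17 = 85 ≡ 1 (mod 42) ✓

5⁻¹ ≡ 17 (mod 42)


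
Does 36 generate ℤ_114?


g generates ℤ_n iff gcd(g, n) = 1
gcd(36, 114) = 6
Since gcd = 6 ≠ 1, ⟨36⟩ has order 19 < 114, so 36 is not a generator.

No, 36 does not generate ℤ_114


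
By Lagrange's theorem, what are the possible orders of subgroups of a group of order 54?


Lagrange's theorem: |H| divides |G|
|G| = 54
Divisors of 54: 1, 2, 3, 6, 9, 18, 27, 54

Possible subgroup orders: {1, 2, 3, 6, 9, 18, 27, 54}


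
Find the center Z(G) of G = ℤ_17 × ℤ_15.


Z(G) = {g ∈ G | gx = xg for all x ∈ G}
Direct product of abelian groups is abelian, so Z(G) = G

Z(ℤ_17 × ℤ_15) = ℤ_17 × ℤ_15


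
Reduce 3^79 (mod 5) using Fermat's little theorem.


Fermat's little theorem: if p is prime and gcd(a,p)=1, then a^(p-1) ≡ 1 (mod p)
p = 5 is prime, gcd(3,5) = 1
Reduce exponent: 79 mod 4 = 3
So 3^79 ≡ 3^3 (mod 5)
3^3 mod 5 = 2

3^79 ≡ 2 (mod 5)


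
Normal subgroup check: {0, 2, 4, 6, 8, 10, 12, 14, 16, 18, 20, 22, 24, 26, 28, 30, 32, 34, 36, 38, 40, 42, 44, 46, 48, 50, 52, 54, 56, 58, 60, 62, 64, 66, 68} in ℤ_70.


H = {0, 2, 4, 6, 8, 10, 12, 14, 16, 18, 20, 22, 24, 26, 28, 30, 32, 34, 36, 38, 40, 42, 44, 46, 48, 50, 52, 54, 56, 58, 60, 62, 64, 66, 68} in ℤ_70
ℤ_70 is abelian; every subgroup of an abelian group is normal

Yes, normal subgroup


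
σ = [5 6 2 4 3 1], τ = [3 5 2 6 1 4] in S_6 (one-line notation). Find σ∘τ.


σ∘τ: apply τ first, then σ
1 →τ 3 →σ 2
2 →τ 5 →σ 3
3 →τ 2 →σ 6
4 →τ 6 →σ 1
5 →τ 1 →σ 5
6 →τ 4 →σ 4

σ∘τ = [2 3 6 1 5 4]


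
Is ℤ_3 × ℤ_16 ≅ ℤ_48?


Comparing ℤ_3 × ℤ_16 and ℤ_48:
gcd(3,16) = 1, so ℤ_3 × ℤ_16 ≅ ℤ_48 (CRT)

Yes, ℤ_3 × ℤ_16 ≅ ℤ_48


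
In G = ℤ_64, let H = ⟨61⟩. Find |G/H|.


|⟨61⟩| = n / gcd(61, 64) = 64 / 1 = 64
H is normal (ℤ_64 is abelian).
|G/H| = |G| / |H| = 64 / 64 = 1

|G/H| = 1


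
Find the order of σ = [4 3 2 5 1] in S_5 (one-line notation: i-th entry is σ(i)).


Cycle decomposition: (1 4 5) (2 3)
Cycle lengths: 3, 2
Order = lcm(3, 2) = 6

ord(σ) = 6


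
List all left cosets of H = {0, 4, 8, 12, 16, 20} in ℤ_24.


H = {0, 4, 8, 12, 16, 20}, |H| = 6
Number of cosets = |G|/|H| = 24/6 = 4
0 + H = {0, 4, 8, 12, 16, 20}
1 + H = {1, 5, 9, 13, 17, 21}
2 + H = {2, 6, 10, 14, 18, 22}
3 + H = {3, 7, 11, 15, 19, 23}

Cosets: 0+H={0,4,8,12,16,20}; 1+H={1,5,9,13,17,21}; 2+H={2,6,10,14,18,22}; 3+H={3,7,11,15,19,23}


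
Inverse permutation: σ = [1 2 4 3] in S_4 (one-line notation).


To find σ⁻¹, swap domain and range:
σ(1) = 1 → σ⁻¹(1) = 1
σ(2) = 2 → σ⁻¹(2) = 2
σ(3) = 4 → σ⁻¹(4) = 3
σ(4) = 3 → σ⁻¹(3) = 4

σ⁻¹ = [1 2 4 3]


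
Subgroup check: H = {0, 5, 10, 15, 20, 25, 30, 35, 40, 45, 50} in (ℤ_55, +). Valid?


Subgroup test for H = {0, 5, 10, 15, 20, 25, 30, 35, 40, 45, 50} in (ℤ_55, +):
(1) 0 ∈ H? Yes
(2) Closure: for all a,b ∈ H, (a+b) mod 55 ∈ H? Yes
(3) Inverses: for all a ∈ H, -a mod 55 ∈ H? Yes

Yes, H is a subgroup of ℤ_55


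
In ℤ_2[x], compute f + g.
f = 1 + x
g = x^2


Add coefficients mod 2:
x^0: 1 + 0 = 1 (mod 2)
x^1: 1 + 0 = 1 (mod 2)
x^2: 0 + 1 = 1 (mod 2)
Result: 1 + x + x^2

f + g = 1 + x + x^2


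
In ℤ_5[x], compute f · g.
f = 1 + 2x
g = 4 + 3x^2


Expand and collect like terms; reduce coefficients mod 5:
x^0: 1·4 = 4 ≡ 4 (mod 5)
x^1: 1·0 + 2·4 = 8 ≡ 3 (mod 5)
x^2: 1·3 + 2·0 = 3 ≡ 3 (mod 5)
x^3: 2·3 = 6 ≡ 1 (mod 5)
Result: 4 + 3x + 3x^2 + x^3

f · g = 4 + 3x + 3x^2 + x^3


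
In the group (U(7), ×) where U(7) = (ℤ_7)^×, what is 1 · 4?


Operation: multiplication mod 7
1 · 4 = (a × b) mod 7 with a = 1, b = 4

1 · 4 = 4


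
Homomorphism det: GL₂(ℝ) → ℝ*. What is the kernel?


Kernel = preimage of identity
ker(det) = {A | det(A) = 1} = SL₂(ℝ)

ker(det) = SL₂(ℝ)


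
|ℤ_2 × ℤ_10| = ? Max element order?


|ℤ_2 × ℤ_10| = 2 × 10 = 20
Max element order = lcm(2,10) = 10
Cyclic? No (gcd=2)

|ℤ_2×ℤ_10| = 20, max element order = 10


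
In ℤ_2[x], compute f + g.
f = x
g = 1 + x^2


Add coefficients mod 2:
x^0: 0 + 1 = 1 (mod 2)
x^1: 1 + 0 = 1 (mod 2)
x^2: 0 + 1 = 1 (mod 2)
Result: 1 + x + x^2

f + g = 1 + x + x^2


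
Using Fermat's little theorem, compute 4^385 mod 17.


Fermat's little theorem: if p is prime and gcd(a,p)=1, then a^(p-1) ≡ 1 (mod p)
p = 17 is prime, gcd(4,17) = 1
Reduce exponent: 385 mod 16 = 1
So 4^385 ≡ 4^1 (mod 17)
4^1 mod 17 = 4

4^385 ≡ 4 (mod 17)


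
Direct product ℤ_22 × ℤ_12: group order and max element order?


|ℤ_22 × ℤ_12| = 22 × 12 = 264
Max element order = lcm(22,12) = 132
Cyclic? No (gcd=2)

|ℤ_22×ℤ_12| = 264, max element order = 132


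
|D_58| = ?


|D_n| = 2n (n rotations and n reflections)
|D_58| = 2×58 = 116

|D_58| = 116


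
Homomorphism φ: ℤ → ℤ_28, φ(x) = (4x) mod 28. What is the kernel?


Kernel = preimage of identity
ker(φ) = {x ∈ ℤ : 4x ≡ 0 (mod 28)}. gcd(4,28) = 4, so 4x ≡ 0 (mod 28) ⟺ x ≡ 0 (mod 28/4 = 7). Hence ker(φ) = 7ℤ

ker(φ) = 7ℤ


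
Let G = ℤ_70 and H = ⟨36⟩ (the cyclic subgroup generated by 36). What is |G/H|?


|⟨36⟩| = n / gcd(36, 70) = 70 / 2 = 35
H is normal (ℤ_70 is abelian).
|G/H| = |G| / |H| = 70 / 35 = 2

|G/H| = 2


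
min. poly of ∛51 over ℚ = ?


∛51 satisfies x³ - 51 = 0, irreducible over ℚ (no rational root; 51 is not a perfect cube)

Minimal polynomial: x³ - 51


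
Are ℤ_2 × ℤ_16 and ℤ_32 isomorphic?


Comparing ℤ_2 × ℤ_16 and ℤ_32:
gcd(2,16) = 2 ≠ 1. Max element order in ℤ_2×ℤ_16 is lcm(2,16) = 16 < 32, so it has no element of order 32

No, ℤ_2 × ℤ_16 ≇ ℤ_32


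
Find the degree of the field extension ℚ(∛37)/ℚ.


∛37 has minimal polynomial x³ - 37 (irreducible over ℚ since 37 is not a perfect cube)

[ℚ(∛37)/ℚ] = 3


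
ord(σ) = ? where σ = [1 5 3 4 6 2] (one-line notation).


Cycle decomposition: (2 5 6)
Cycle lengths: 3
Order = lcm(3) = 3

ord(σ) = 3


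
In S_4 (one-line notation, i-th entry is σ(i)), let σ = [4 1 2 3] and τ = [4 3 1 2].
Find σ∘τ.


σ∘τ: apply τ first, then σ
1 →τ 4 →σ 3
2 →τ 3 →σ 2
3 →τ 1 →σ 4
4 →τ 2 →σ 1

σ∘τ = [3 2 4 1]


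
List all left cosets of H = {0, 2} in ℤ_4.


H = {0, 2}, |H| = 2
Number of cosets = |G|/|H| = 4/2 = 2
0 + H = {0, 2}
1 + H = {1, 3}

Cosets: 0+H={0,2}; 1+H={1,3}


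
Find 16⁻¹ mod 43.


Use the extended Euclidean algorithm to write 1 = 16·s + 43·t; then s mod 43 is the inverse.
Euclidean algorithm:
  16 = 0·43 + 16
  43 = 2·16 + 11
  16 = 1·11 + 5
  11 = 2·5 + 1
  5 = 5·1 + 0
gcd(16,43) = 1
Back-substitution gives: 16·(-8) + 43·(3) = 1
So 16⁻¹ ≡ -8 ≡ 35 (mod 43)
Check: 16 × 35 = 560 ≡ 1 (mod 43) ✓

16⁻¹ ≡ 35 (mod 43)


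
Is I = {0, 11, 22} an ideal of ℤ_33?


Check ideal conditions for I = {0, 11, 22} in ℤ_33:
(1) I is an additive subgroup? Yes
(2) For r ∈ ℤ_33 and a ∈ I: r·a ∈ I? Yes

Yes, I is an ideal of ℤ_33


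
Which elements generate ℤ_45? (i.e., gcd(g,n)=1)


g generates ℤ_n iff gcd(g,n) = 1
Prime factors of 45: 3, 5
Generators are g ∈ {1,...,44} not divisible by any of these primes.
Generators: {1, 2, 4, 7, 8, 11, 13, 14, 16, 17, 19, 22, 23, 26, 28, 29, 31, 32, 34, 37, 38, 41, 43, 44}
Number of generators = φ(45) = 24

Generators of ℤ_45 = {1, 2, 4, 7, 8, 11, 13, 14, 16, 17, 19, 22, 23, 26, 28, 29, 31, 32, 34, 37, 38, 41, 43, 44}


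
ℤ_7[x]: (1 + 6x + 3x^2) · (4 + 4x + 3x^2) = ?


Expand and collect like terms; reduce coefficients mod 7:
x^0: 1·4 = 4 ≡ 4 (mod 7)
x^1: 1·4 + 6·4 = 28 ≡ 0 (mod 7)
x^2: 1·3 + 6·4 + 3·4 = 39 ≡ 4 (mod 7)
x^3: 6·3 + 3·4 = 30 ≡ 2 (mod 7)
x^4: 3·3 = 9 ≡ 2 (mod 7)
Result: 4 + 4x^2 + 2x^3 + 2x^4

f · g = 4 + 4x^2 + 2x^3 + 2x^4


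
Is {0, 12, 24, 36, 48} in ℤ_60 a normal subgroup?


H = {0, 12, 24, 36, 48} in ℤ_60
ℤ_60 is abelian; every subgroup of an abelian group is normal

Yes, normal subgroup


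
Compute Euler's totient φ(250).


Factor n: 250 = 2 × 5^3
φ(n) = n · ∏(1 - 1/p) over distinct primes p | n
φ(250) = 250 · (1 - 1/2) · (1 - 1/5) = 100

φ(250) = 100


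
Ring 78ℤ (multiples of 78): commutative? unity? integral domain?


78ℤ is a commutative ring under +,× but has no multiplicative identity (1 ∉ 78ℤ); it has no zero divisors, but without unity it is not an integral domain
Commutative: Yes
Integral domain: No
Has unity: No

78ℤ (multiples of 78): Commutative=Yes, Unity=No


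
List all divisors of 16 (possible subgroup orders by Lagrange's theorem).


Lagrange's theorem: |H| divides |G|
|G| = 16
Divisors of 16: 1, 2, 4, 8, 16

Possible subgroup orders: {1, 2, 4, 8, 16}


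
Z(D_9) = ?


Z(G) = {g ∈ G | gx = xg for all x ∈ G}
For odd n, Z(D_n) = {e}: no nontrivial rotation commutes with all reflections

Z(D_9) = {e}


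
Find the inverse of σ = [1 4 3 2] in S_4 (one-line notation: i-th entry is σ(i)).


To find σ⁻¹, swap domain and range:
σ(1) = 1 → σ⁻¹(1) = 1
σ(2) = 4 → σ⁻¹(4) = 2
σ(3) = 3 → σ⁻¹(3) = 3
σ(4) = 2 → σ⁻¹(2) = 4

σ⁻¹ = [1 4 3 2]


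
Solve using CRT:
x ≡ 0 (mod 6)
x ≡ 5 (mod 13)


m₁ = 6, m₂ = 13, gcd = 1, so CRT applies. M = m₁·m₂ = 78
Let M₁ = M/m₁ = 13, M₂ = M/m₂ = 6
Find y₁ ≡ M₁⁻¹ (mod m₁): 13⁻¹ ≡ 1 (mod 6)
Find y₂ ≡ M₂⁻¹ (mod m₂): 6⁻¹ ≡ 11 (mod 13)
x = a₁·M₁·y₁ + a₂·M₂·y₂ = 0·13·1 + 5·6·11 = 330
Reduce mod 78: x ≡ 18
Check: 18 mod 6 = 0 ✓, 18 mod 13 = 5 ✓

x ≡ 18 (mod 78)


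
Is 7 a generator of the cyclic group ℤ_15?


g generates ℤ_n iff gcd(g, n) = 1
gcd(7, 15) = 1
Since gcd = 1, 7 is a generator.

Yes, 7 generates ℤ_15


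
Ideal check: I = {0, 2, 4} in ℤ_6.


Check ideal conditions for I = {0, 2, 4} in ℤ_6:
(1) I is an additive subgroup? Yes
(2) For r ∈ ℤ_6 and a ∈ I: r·a ∈ I? Yes

Yes, I is an ideal of ℤ_6


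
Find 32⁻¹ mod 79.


Use the extended Euclidean algorithm to write 1 = 32·s + 79·t; then s mod 79 is the inverse.
Euclidean algorithm:
  32 = 0·79 + 32
  79 = 2·32 + 15
  32 = 2·15 + 2
  15 = 7·2 + 1
  2 = 2·1 + 0
gcd(32,79) = 1
Back-substitution gives: 32·(-37) + 79·(15) = 1
So 32⁻¹ ≡ -37 ≡ 42 (mod 79)
Check: 32 × 42 = 1344 ≡ 1 (mod 79) ✓

32⁻¹ ≡ 42 (mod 79)


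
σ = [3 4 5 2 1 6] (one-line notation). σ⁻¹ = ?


To find σ⁻¹, swap domain and range:
σ(1) = 3 → σ⁻¹(3) = 1
σ(2) = 4 → σ⁻¹(4) = 2
σ(3) = 5 → σ⁻¹(5) = 3
σ(4) = 2 → σ⁻¹(2) = 4
σ(5) = 1 → σ⁻¹(1) = 5
σ(6) = 6 → σ⁻¹(6) = 6

σ⁻¹ = [5 4 1 2 3 6]


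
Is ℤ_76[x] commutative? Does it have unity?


ℤ_76 has zero divisors (2·38 ≡ 0), and these lift to constant zero divisors in ℤ_76[x]; so not an integral domain
Commutative: Yes
Integral domain: No
Has unity: Yes

ℤ_76[x]: Commutative=Yes, Unity=Yes


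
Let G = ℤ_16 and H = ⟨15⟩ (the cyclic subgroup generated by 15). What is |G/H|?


|⟨15⟩| = n / gcd(15, 16) = 16 / 1 = 16
H is normal (ℤ_16 is abelian).
|G/H| = |G| / |H| = 16 / 16 = 1

|G/H| = 1


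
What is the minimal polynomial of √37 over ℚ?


√37 satisfies x² - 37 = 0, irreducible over ℚ since 37 is squarefree

Minimal polynomial: x² - 37


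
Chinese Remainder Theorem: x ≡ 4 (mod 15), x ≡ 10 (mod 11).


m₁ = 15, m₂ = 11, gcd = 1, so CRT applies. M = m₁·m₂ = 165
Let M₁ = M/m₁ = 11, M₂ = M/m₂ = 15
Find y₁ ≡ M₁⁻¹ (mod m₁): 11⁻¹ ≡ 11 (mod 15)
Find y₂ ≡ M₂⁻¹ (mod m₂): 15⁻¹ ≡ 3 (mod 11)
x = a₁·M₁·y₁ + a₂·M₂·y₂ = 4·11·11 + 10·15·3 = 934
Reduce mod 165: x ≡ 109
Check: 109 mod 15 = 4 ✓, 109 mod 11 = 10 ✓

x ≡ 109 (mod 165)


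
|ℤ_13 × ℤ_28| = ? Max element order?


|ℤ_13 × ℤ_28| = 13 × 28 = 364
Max element order = lcm(13,28) = 364
Cyclic? Yes (gcd=1)

|ℤ_13×ℤ_28| = 364, max element order = 364


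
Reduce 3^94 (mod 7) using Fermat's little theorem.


Fermat's little theorem: if p is prime and gcd(a,p)=1, then a^(p-1) ≡ 1 (mod p)
p = 7 is prime, gcd(3,7) = 1
Reduce exponent: 94 mod 6 = 4
So 3^94 ≡ 3^4 (mod 7)
3^4 mod 7 = 4

3^94 ≡ 4 (mod 7)


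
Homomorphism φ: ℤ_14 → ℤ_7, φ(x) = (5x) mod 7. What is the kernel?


Kernel = preimage of identity
ker(φ) = {x ∈ ℤ_14 : 5x ≡ 0 (mod 7)}. Since 7 | 14, φ is well-defined. The kernel is the cyclic subgroup ⟨7⟩ of ℤ_14 (order 2), i.e. {0, 7}

ker(φ) = {0, 7}


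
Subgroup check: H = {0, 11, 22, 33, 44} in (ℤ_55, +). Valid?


Subgroup test for H = {0, 11, 22, 33, 44} in (ℤ_55, +):
(1) 0 ∈ H? Yes
(2) Closure: for all a,b ∈ H, (a+b) mod 55 ∈ H? Yes
(3) Inverses: for all a ∈ H, -a mod 55 ∈ H? Yes

Yes, H is a subgroup of ℤ_55


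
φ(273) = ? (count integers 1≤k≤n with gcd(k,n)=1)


Factor n: 273 = 3 × 7 × 13
φ(n) = n · ∏(1 - 1/p) over distinct primes p | n
φ(273) = 273 · (1 - 1/3) · (1 - 1/7) · (1 - 1/13) = 144

φ(273) = 144


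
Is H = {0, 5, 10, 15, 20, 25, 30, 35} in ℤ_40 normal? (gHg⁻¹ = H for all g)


H = {0, 5, 10, 15, 20, 25, 30, 35} in ℤ_40
ℤ_40 is abelian; every subgroup of an abelian group is normal

Yes, normal subgroup


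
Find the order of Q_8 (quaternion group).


Q_8 = {±1, ±i, ±j, ±k}
|Q_8| = 8

|Q_8 (quaternion group)| = 8


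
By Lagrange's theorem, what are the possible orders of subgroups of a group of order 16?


Lagrange's theorem: |H| divides |G|
|G| = 16
Divisors of 16: 1, 2, 4, 8, 16

Possible subgroup orders: {1, 2, 4, 8, 16}


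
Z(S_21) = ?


Z(G) = {g ∈ G | gx = xg for all x ∈ G}
S_n is non-abelian for n ≥ 3; Z(S_21) is trivial

Z(S_21) = {e}


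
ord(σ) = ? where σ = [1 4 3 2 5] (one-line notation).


Cycle decomposition: (2 4)
Cycle lengths: 2
Order = lcm(2) = 2

ord(σ) = 2


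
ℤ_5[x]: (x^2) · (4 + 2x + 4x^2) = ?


Expand and collect like terms; reduce coefficients mod 5:
x^0: 0·4 = 0 ≡ 0 (mod 5)
x^1: 0·2 + 0·4 = 0 ≡ 0 (mod 5)
x^2: 0·4 + 0·2 + 1·4 = 4 ≡ 4 (mod 5)
x^3: 0·4 + 1·2 = 2 ≡ 2 (mod 5)
x^4: 1·4 = 4 ≡ 4 (mod 5)
Result: 4x^2 + 2x^3 + 4x^4

f · g = 4x^2 + 2x^3 + 4x^4


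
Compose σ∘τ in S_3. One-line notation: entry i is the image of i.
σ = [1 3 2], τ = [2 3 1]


σ∘τ: apply τ first, then σ
1 →τ 2 →σ 3
2 →τ 3 →σ 2
3 →τ 1 →σ 1

σ∘τ = [3 2 1]


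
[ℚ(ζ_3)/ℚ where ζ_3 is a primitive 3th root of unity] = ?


[ℚ(ζ_n):ℚ] = deg Φ_n(x) = φ(n). Here φ(3) = 2

[ℚ(ζ_3)/ℚ where ζ_3 is a primitive 3th root of unity] = 2


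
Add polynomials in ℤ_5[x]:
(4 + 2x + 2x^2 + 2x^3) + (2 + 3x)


Add coefficients mod 5:
x^0: 4 + 2 = 1 (mod 5)
x^1: 2 + 3 = 0 (mod 5)
x^2: 2 + 0 = 2 (mod 5)
x^3: 2 + 0 = 2 (mod 5)
Result: 1 + 2x^2 + 2x^3

f + g = 1 + 2x^2 + 2x^3


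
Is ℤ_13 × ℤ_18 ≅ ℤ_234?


Comparing ℤ_13 × ℤ_18 and ℤ_234:
gcd(13,18) = 1, so ℤ_13 × ℤ_18 ≅ ℤ_234 (CRT)

Yes, ℤ_13 × ℤ_18 ≅ ℤ_234


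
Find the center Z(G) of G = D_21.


Z(G) = {g ∈ G | gx = xg for all x ∈ G}
For odd n, Z(D_n) = {e}: no nontrivial rotation commutes with all reflections

Z(D_21) = {e}


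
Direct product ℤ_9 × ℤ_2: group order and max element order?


|ℤ_9 × ℤ_2| = 9 × 2 = 18
Max element order = lcm(9,2) = 18
Cyclic? Yes (gcd=1)

|ℤ_9×ℤ_2| = 18, max element order = 18


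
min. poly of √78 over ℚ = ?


√78 satisfies x² - 78 = 0, irreducible over ℚ since 78 is squarefree

Minimal polynomial: x² - 78


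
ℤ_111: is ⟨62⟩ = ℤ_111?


g generates ℤ_n iff gcd(g, n) = 1
gcd(62, 111) = 1
Since gcd = 1, 62 is a generator.

Yes, 62 generates ℤ_111


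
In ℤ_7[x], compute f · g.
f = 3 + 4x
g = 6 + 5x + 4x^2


Expand and collect like terms; reduce coefficients mod 7:
x^0: 3·6 = 18 ≡ 4 (mod 7)
x^1: 3·5 + 4·6 = 39 ≡ 4 (mod 7)
x^2: 3·4 + 4·5 = 32 ≡ 4 (mod 7)
x^3: 4·4 = 16 ≡ 2 (mod 7)
Result: 4 + 4x + 4x^2 + 2x^3

f · g = 4 + 4x + 4x^2 + 2x^3


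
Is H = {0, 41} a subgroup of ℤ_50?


Subgroup test for H = {0, 41} in (ℤ_50, +):
(1) 0 ∈ H? Yes
(2) Closure: for all a,b ∈ H, (a+b) mod 50 ∈ H? No  [counterexample: 41 + 41 = 32 ∉ H]
(3) Inverses: for all a ∈ H, -a mod 50 ∈ H? No

No, H is not a subgroup of ℤ_50


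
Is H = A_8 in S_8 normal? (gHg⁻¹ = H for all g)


H = A_8 in S_8
A_8 has index 2 in S_8, and every subgroup of index 2 is normal

Yes, normal subgroup


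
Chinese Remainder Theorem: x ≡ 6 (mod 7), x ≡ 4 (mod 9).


m₁ = 7, m₂ = 9, gcd = 1, so CRT applies. M = m₁·m₂ = 63
Let M₁ = M/m₁ = 9, M₂ = M/m₂ = 7
Find y₁ ≡ M₁⁻¹ (mod m₁): 9⁻¹ ≡ 4 (mod 7)
Find y₂ ≡ M₂⁻¹ (mod m₂): 7⁻¹ ≡ 4 (mod 9)
x = a₁·M₁·y₁ + a₂·M₂·y₂ = 6·9·4 + 4·7·4 = 328
Reduce mod 63: x ≡ 13
Check: 13 mod 7 = 6 ✓, 13 mod 9 = 4 ✓

x ≡ 13 (mod 63)


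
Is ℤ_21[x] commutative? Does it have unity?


ℤ_21 has zero divisors (3·7 ≡ 0), and these lift to constant zero divisors in ℤ_21[x]; so not an integral domain
Commutative: Yes
Integral domain: No
Has unity: Yes

ℤ_21[x]: Commutative=Yes, Unity=Yes


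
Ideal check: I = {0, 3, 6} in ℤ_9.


Check ideal conditions for I = {0, 3, 6} in ℤ_9:
(1) I is an additive subgroup? Yes
(2) For r ∈ ℤ_9 and a ∈ I: r·a ∈ I? Yes

Yes, I is an ideal of ℤ_9


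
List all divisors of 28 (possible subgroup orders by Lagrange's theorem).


Lagrange's theorem: |H| divides |G|
|G| = 28
Divisors of 28: 1, 2, 4, 7, 14, 28

Possible subgroup orders: {1, 2, 4, 7, 14, 28}


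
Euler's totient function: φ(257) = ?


Factor n: 257 = 257
φ(n) = n · ∏(1 - 1/p) over distinct primes p | n
φ(257) = 257 · (1 - 1/257) = 256

φ(257) = 256


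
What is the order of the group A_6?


|A_n| = n!/2 (even permutations)
|A_6| = 6!/2 = 720/2 = 360

|A_6| = 360


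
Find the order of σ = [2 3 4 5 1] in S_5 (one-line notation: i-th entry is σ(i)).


Cycle decomposition: (1 2 3 4 5)
Cycle lengths: 5
Order = lcm(5) = 5

ord(σ) = 5


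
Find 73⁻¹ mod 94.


Use the extended Euclidean algorithm to write 1 = 73·s + 94·t; then s mod 94 is the inverse.
Euclidean algorithm:
  73 = 0·94 + 73
  94 = 1·73 + 21
  73 = 3·21 + 10
  21 = 2·10 + 1
  10 = 10·1 + 0
gcd(73,94) = 1
Back-substitution gives: 73·(-9) + 94·(7) = 1
So 73⁻¹ ≡ -9 ≡ 85 (mod 94)
Check: 73 × 85 = 6205 ≡ 1 (mod 94) ✓

73⁻¹ ≡ 85 (mod 94)


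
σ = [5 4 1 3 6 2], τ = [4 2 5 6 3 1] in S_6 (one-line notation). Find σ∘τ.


σ∘τ: apply τ first, then σ
1 →τ 4 →σ 3
2 →τ 2 →σ 4
3 →τ 5 →σ 6
4 →τ 6 →σ 2
5 →τ 3 →σ 1
6 →τ 1 →σ 5

σ∘τ = [3 4 6 2 1 5]


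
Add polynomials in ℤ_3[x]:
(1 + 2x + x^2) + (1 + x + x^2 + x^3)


Add coefficients mod 3:
x^0: 1 + 1 = 2 (mod 3)
x^1: 2 + 1 = 0 (mod 3)
x^2: 1 + 1 = 2 (mod 3)
x^3: 0 + 1 = 1 (mod 3)
Result: 2 + 2x^2 + x^3

f + g = 2 + 2x^2 + x^3


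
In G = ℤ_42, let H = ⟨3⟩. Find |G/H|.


|⟨3⟩| = n / gcd(3, 42) = 42 / 3 = 14
H is normal (ℤ_42 is abelian).
|G/H| = |G| / |H| = 42 / 14 = 3

|G/H| = 3


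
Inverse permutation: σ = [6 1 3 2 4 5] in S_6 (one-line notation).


To find σ⁻¹, swap domain and range:
σ(1) = 6 → σ⁻¹(6) = 1
σ(2) = 1 → σ⁻¹(1) = 2
σ(3) = 3 → σ⁻¹(3) = 3
σ(4) = 2 → σ⁻¹(2) = 4
σ(5) = 4 → σ⁻¹(4) = 5
σ(6) = 5 → σ⁻¹(5) = 6

σ⁻¹ = [2 4 3 5 6 1]


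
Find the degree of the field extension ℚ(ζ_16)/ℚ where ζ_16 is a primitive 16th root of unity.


[ℚ(ζ_n):ℚ] = deg Φ_n(x) = φ(n). Here φ(16) = 8

[ℚ(ζ_16)/ℚ where ζ_16 is a primitive 16th root of unity] = 8


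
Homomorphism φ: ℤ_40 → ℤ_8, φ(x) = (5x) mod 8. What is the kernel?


Kernel = preimage of identity
ker(φ) = {x ∈ ℤ_40 : 5x ≡ 0 (mod 8)}. Since 8 | 40, φ is well-defined. The kernel is the cyclic subgroup ⟨8⟩ of ℤ_40 (order 5), i.e. {0, 8, 16, 24, 32}

ker(φ) = {0, 8, 16, 24, 32}


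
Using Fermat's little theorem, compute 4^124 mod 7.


Fermat's little theorem: if p is prime and gcd(a,p)=1, then a^(p-1) ≡ 1 (mod p)
p = 7 is prime, gcd(4,7) = 1
Reduce exponent: 124 mod 6 = 4
So 4^124 ≡ 4^4 (mod 7)
4^4 mod 7 = 4

4^124 ≡ 4 (mod 7)


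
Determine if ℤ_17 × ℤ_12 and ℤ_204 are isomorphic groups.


Comparing ℤ_17 × ℤ_12 and ℤ_204:
gcd(17,12) = 1, so ℤ_17 × ℤ_12 ≅ ℤ_204 (CRT)

Yes, ℤ_17 × ℤ_12 ≅ ℤ_204


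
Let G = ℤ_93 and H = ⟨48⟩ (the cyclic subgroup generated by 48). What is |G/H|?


|⟨48⟩| = n / gcd(48, 93) = 93 / 3 = 31
H is normal (ℤ_93 is abelian).
|G/H| = |G| / |H| = 93 / 31 = 3

|G/H| = 3


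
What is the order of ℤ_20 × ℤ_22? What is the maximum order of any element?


|ℤ_20 × ℤ_22| = 20 × 22 = 440
Max element order = lcm(20,22) = 220
Cyclic? No (gcd=2)

|ℤ_20×ℤ_22| = 440, max element order = 220


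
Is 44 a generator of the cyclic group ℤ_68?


g generates ℤ_n iff gcd(g, n) = 1
gcd(44, 68) = 4
Since gcd = 4 ≠ 1, ⟨44⟩ has order 17 < 68, so 44 is not a generator.

No, 44 does not generate ℤ_68


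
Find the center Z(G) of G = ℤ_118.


Z(G) = {g ∈ G | gx = xg for all x ∈ G}
ℤ_118 is abelian, so Z(G) = G

Z(ℤ_118) = ℤ_118


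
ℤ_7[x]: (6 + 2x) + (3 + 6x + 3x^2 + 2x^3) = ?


Add coefficients mod 7:
x^0: 6 + 3 = 2 (mod 7)
x^1: 2 + 6 = 1 (mod 7)
x^2: 0 + 3 = 3 (mod 7)
x^3: 0 + 2 = 2 (mod 7)
Result: 2 + x + 3x^2 + 2x^3

f + g = 2 + x + 3x^2 + 2x^3


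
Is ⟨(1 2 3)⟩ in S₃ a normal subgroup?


H = ⟨(1 2 3)⟩ in S₃
⟨(1 2 3)⟩ has order 3 and index 2 in S₃; index-2 subgroups are normal

Yes, normal subgroup


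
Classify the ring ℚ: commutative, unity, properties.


ℚ is a field: commutative, has unity, every nonzero element is a unit (hence an integral domain)
Commutative: Yes
Integral domain: Yes
Has unity: Yes

ℚ: Commutative=Yes, Unity=Yes


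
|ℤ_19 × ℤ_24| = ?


|A × B| = |A| · |B|
|ℤ_19 × ℤ_24| = 19 × 24 = 456

|ℤ_19 × ℤ_24| = 456


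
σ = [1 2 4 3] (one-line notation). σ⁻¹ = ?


To find σ⁻¹, swap domain and range:
σ(1) = 1 → σ⁻¹(1) = 1
σ(2) = 2 → σ⁻¹(2) = 2
σ(3) = 4 → σ⁻¹(4) = 3
σ(4) = 3 → σ⁻¹(3) = 4

σ⁻¹ = [1 2 4 3]


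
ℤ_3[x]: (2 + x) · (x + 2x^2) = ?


Expand and collect like terms; reduce coefficients mod 3:
x^0: 2·0 = 0 ≡ 0 (mod 3)
x^1: 2·1 + 1·0 = 2 ≡ 2 (mod 3)
x^2: 2·2 + 1·1 = 5 ≡ 2 (mod 3)
x^3: 1·2 = 2 ≡ 2 (mod 3)
Result: 2x + 2x^2 + 2x^3

f · g = 2x + 2x^2 + 2x^3


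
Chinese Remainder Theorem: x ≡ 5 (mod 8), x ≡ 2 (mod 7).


m₁ = 8, m₂ = 7, gcd = 1, so CRT applies. M = m₁·m₂ = 56
Let M₁ = M/m₁ = 7, M₂ = M/m₂ = 8
Find y₁ ≡ M₁⁻¹ (mod m₁): 7⁻¹ ≡ 7 (mod 8)
Find y₂ ≡ M₂⁻¹ (mod m₂): 8⁻¹ ≡ 1 (mod 7)
x = a₁·M₁·y₁ + a₂·M₂·y₂ = 5·7·7 + 2·8·1 = 261
Reduce mod 56: x ≡ 37
Check: 37 mod 8 = 5 ✓, 37 mod 7 = 2 ✓

x ≡ 37 (mod 56)


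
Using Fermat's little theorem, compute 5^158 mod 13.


Fermat's little theorem: if p is prime and gcd(a,p)=1, then a^(p-1) ≡ 1 (mod p)
p = 13 is prime, gcd(5,13) = 1
Reduce exponent: 158 mod 12 = 2
So 5^158 ≡ 5^2 (mod 13)
5^2 mod 13 = 12

5^158 ≡ 12 (mod 13)


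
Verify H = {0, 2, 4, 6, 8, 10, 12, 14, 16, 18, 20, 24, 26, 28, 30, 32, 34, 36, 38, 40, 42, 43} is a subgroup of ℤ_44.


Subgroup test for H = {0, 2, 4, 6, 8, 10, 12, 14, 16, 18, 20, 24, 26, 28, 30, 32, 34, 36, 38, 40, 42, 43} in (ℤ_44, +):
(1) 0 ∈ H? Yes
(2) Closure: for all a,b ∈ H, (a+b) mod 44 ∈ H? No  [counterexample: 2 + 20 = 22 ∉ H]
(3) Inverses: for all a ∈ H, -a mod 44 ∈ H? No

No, H is not a subgroup of ℤ_44


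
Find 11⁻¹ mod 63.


Use the extended Euclidean algorithm to write 1 = 11·s + 63·t; then s mod 63 is the inverse.
Euclidean algorithm:
  11 = 0·63 + 11
  63 = 5·11 + 8
  11 = 1·8 + 3
  8 = 2·3 + 2
  3 = 1·2 + 1
  2 = 2·1 + 0
gcd(11,63) = 1
Back-substitution gives: 11·(23) + 63·(-4) = 1
So 11⁻¹ ≡ 23 ≡ 23 (mod 63)
Check: 11 × 23 = 253 ≡ 1 (mod 63) ✓

11⁻¹ ≡ 23 (mod 63)


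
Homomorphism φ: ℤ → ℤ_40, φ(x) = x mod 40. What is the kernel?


Kernel = preimage of identity
ker(φ) = {x ∈ ℤ : x ≡ 0 (mod 40)} = 40ℤ = {0, ±40, ±80, ...}

ker(φ) = 40ℤ


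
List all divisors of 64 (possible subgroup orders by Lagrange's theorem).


Lagrange's theorem: |H| divides |G|
|G| = 64
Divisors of 64: 1, 2, 4, 8, 16, 32, 64

Possible subgroup orders: {1, 2, 4, 8, 16, 32, 64}


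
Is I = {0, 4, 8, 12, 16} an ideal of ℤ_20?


Check ideal conditions for I = {0, 4, 8, 12, 16} in ℤ_20:
(1) I is an additive subgroup? Yes
(2) For r ∈ ℤ_20 and a ∈ I: r·a ∈ I? Yes

Yes, I is an ideal of ℤ_20


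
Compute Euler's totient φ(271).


Factor n: 271 = 271
φ(n) = n · ∏(1 - 1/p) over distinct primes p | n
φ(271) = 271 · (1 - 1/271) = 270

φ(271) = 270


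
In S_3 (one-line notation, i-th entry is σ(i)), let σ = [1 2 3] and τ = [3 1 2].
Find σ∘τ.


σ∘τ: apply τ first, then σ
1 →τ 3 →σ 3
2 →τ 1 →σ 1
3 →τ 2 →σ 2

σ∘τ = [3 1 2]


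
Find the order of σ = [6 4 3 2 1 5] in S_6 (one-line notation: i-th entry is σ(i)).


Cycle decomposition: (1 6 5) (2 4)
Cycle lengths: 3, 2
Order = lcm(3, 2) = 6

ord(σ) = 6


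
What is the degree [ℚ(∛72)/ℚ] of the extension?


∛72 has minimal polynomial x³ - 72 (irreducible over ℚ since 72 is not a perfect cube)

[ℚ(∛72)/ℚ] = 3


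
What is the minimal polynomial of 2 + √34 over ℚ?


Let α = 2 + √34. Then α - 2 = √34, so (α - 2)² = 34, giving α² - 4α - 30 = 0. Degree 2 and α ∉ ℚ, so this is the minimal polynomial.

Minimal polynomial: x² - 4x - 30


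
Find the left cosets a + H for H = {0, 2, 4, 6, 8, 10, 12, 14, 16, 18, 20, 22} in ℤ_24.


H = {0, 2, 4, 6, 8, 10, 12, 14, 16, 18, 20, 22}, |H| = 12
Number of cosets = |G|/|H| = 24/12 = 2
0 + H = {0, 2, 4, 6, 8, 10, 12, 14, 16, 18, 20, 22}
1 + H = {1, 3, 5, 7, 9, 11, 13, 15, 17, 19, 21, 23}

Cosets: 0+H={0,2,4,6,8,10,12,14,16,18,20,22}; 1+H={1,3,5,7,9,11,13,15,17,19,21,23}


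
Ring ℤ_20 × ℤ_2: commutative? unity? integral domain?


Direct product ring; commutative with unity (1,1); but (1,0)·(0,1) = (0,0) gives zero divisors, so not an integral domain
Commutative: Yes
Integral domain: No
Has unity: Yes

ℤ_20 × ℤ_2: Commutative=Yes, Unity=Yes


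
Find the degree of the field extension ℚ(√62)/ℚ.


√62 has minimal polynomial x² - 62 (irreducible over ℚ since 62 is squarefree)

[ℚ(√62)/ℚ] = 2


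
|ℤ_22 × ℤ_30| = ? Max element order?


|ℤ_22 × ℤ_30| = 22 × 30 = 660
Max element order = lcm(22,30) = 330
Cyclic? No (gcd=2)

|ℤ_22×ℤ_30| = 660, max element order = 330


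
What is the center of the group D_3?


Z(G) = {g ∈ G | gx = xg for all x ∈ G}
For odd n, Z(D_n) = {e}: no nontrivial rotation commutes with all reflections

Z(D_3) = {e}


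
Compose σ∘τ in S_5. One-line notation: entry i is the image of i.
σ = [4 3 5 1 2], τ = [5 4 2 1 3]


σ∘τ: apply τ first, then σ
1 →τ 5 →σ 2
2 →τ 4 →σ 1
3 →τ 2 →σ 3
4 →τ 1 →σ 4
5 →τ 3 →σ 5

σ∘τ = [2 1 3 4 5]


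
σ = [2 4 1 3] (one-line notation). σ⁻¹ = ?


To find σ⁻¹, swap domain and range:
σ(1) = 2 → σ⁻¹(2) = 1
σ(2) = 4 → σ⁻¹(4) = 2
σ(3) = 1 → σ⁻¹(1) = 3
σ(4) = 3 → σ⁻¹(3) = 4

σ⁻¹ = [3 1 4 2]


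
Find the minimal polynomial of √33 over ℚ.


√33 satisfies x² - 33 = 0, irreducible over ℚ since 33 is squarefree

Minimal polynomial: x² - 33


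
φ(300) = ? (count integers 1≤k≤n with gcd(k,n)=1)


Factor n: 300 = 2^2 × 3 × 5^2
φ(n) = n · ∏(1 - 1/p) over distinct primes p | n
φ(300) = 300 · (1 - 1/2) · (1 - 1/3) · (1 - 1/5) = 80

φ(300) = 80


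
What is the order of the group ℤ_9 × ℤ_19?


|A × B| = |A| · |B|
|ℤ_9 × ℤ_19| = 9 × 19 = 171

|ℤ_9 × ℤ_19| = 171


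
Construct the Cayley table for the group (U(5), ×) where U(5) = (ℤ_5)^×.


Elements: {1, 2, 3, 4}
Operation: multiplication mod 5
Entry (a, b) = (a × b) mod 5

Cayley table:
  | 1 | 2 | 3 | 4
1 | 1 | 2 | 3 | 4
2 | 2 | 4 | 1 | 3
3 | 3 | 1 | 4 | 2
4 | 4 | 3 | 2 | 1


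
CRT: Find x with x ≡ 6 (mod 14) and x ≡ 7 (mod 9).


m₁ = 14, m₂ = 9, gcd = 1, so CRT applies. M = m₁·m₂ = 126
Let M₁ = M/m₁ = 9, M₂ = M/m₂ = 14
Find y₁ ≡ M₁⁻¹ (mod m₁): 9⁻¹ ≡ 11 (mod 14)
Find y₂ ≡ M₂⁻¹ (mod m₂): 14⁻¹ ≡ 2 (mod 9)
x = a₁·M₁·y₁ + a₂·M₂·y₂ = 6·9·11 + 7·14·2 = 790
Reduce mod 126: x ≡ 34
Check: 34 mod 14 = 6 ✓, 34 mod 9 = 7 ✓

x ≡ 34 (mod 126)


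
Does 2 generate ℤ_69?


g generates ℤ_n iff gcd(g, n) = 1
gcd(2, 69) = 1
Since gcd = 1, 2 is a generator.

Yes, 2 generates ℤ_69


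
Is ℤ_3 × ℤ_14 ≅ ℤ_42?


Comparing ℤ_3 × ℤ_14 and ℤ_42:
gcd(3,14) = 1, so ℤ_3 × ℤ_14 ≅ ℤ_42 (CRT)

Yes, ℤ_3 × ℤ_14 ≅ ℤ_42


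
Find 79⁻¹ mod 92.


Use the extended Euclidean algorithm to write 1 = 79·s + 92·t; then s mod 92 is the inverse.
Euclidean algorithm:
  79 = 0·92 + 79
  92 = 1·79 + 13
  79 = 6·13 + 1
  13 = 13·1 + 0
gcd(79,92) = 1
Back-substitution gives: 79·(7) + 92·(-6) = 1
So 79⁻¹ ≡ 7 ≡ 7 (mod 92)
Check: 79 × 7 = 553 ≡ 1 (mod 92) ✓

79⁻¹ ≡ 7 (mod 92)


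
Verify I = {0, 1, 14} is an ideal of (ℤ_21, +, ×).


Check ideal conditions for I = {0, 1, 14} in ℤ_21:
(1) I is an additive subgroup? No
(2) For r ∈ ℤ_21 and a ∈ I: r·a ∈ I? No  [counterexample: r=2, a=1, r·a mod 21 = 2 ∉ I]

No, I is not an ideal of ℤ_21


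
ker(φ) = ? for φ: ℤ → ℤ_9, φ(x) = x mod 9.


Kernel = preimage of identity
ker(φ) = {x ∈ ℤ : x ≡ 0 (mod 9)} = 9ℤ = {0, ±9, ±18, ...}

ker(φ) = 9ℤ


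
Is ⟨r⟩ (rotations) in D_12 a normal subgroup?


H = ⟨r⟩ (rotations) in D_12
The rotation subgroup ⟨r⟩ has index 2 in D_12, so it is normal

Yes, normal subgroup


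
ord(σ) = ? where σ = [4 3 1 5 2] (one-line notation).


Cycle decomposition: (1 4 5 2 3)
Cycle lengths: 5
Order = lcm(5) = 5

ord(σ) = 5


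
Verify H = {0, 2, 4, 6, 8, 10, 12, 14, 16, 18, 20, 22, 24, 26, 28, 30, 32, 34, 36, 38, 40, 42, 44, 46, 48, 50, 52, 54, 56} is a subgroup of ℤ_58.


Subgroup test for H = {0, 2, 4, 6, 8, 10, 12, 14, 16, 18, 20, 22, 24, 26, 28, 30, 32, 34, 36, 38, 40, 42, 44, 46, 48, 50, 52, 54, 56} in (ℤ_58, +):
(1) 0 ∈ H? Yes
(2) Closure: for all a,b ∈ H, (a+b) mod 58 ∈ H? Yes
(3) Inverses: for all a ∈ H, -a mod 58 ∈ H? Yes

Yes, H is a subgroup of ℤ_58


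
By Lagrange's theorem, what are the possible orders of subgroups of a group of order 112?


Lagrange's theorem: |H| divides |G|
|G| = 112
Divisors of 112: 1, 2, 4, 7, 8, 14, 16, 28, 56, 112

Possible subgroup orders: {1, 2, 4, 7, 8, 14, 16, 28, 56, 112}


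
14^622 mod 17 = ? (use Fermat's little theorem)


Fermat's little theorem: if p is prime and gcd(a,p)=1, then a^(p-1) ≡ 1 (mod p)
p = 17 is prime, gcd(14,17) = 1
Reduce exponent: 622 mod 16 = 14
So 14^622 ≡ 14^14 (mod 17)
14^14 mod 17 = 2

14^622 ≡ 2 (mod 17)


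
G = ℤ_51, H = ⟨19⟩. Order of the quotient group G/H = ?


|⟨19⟩| = n / gcd(19, 51) = 51 / 1 = 51
H is normal (ℤ_51 is abelian).
|G/H| = |G| / |H| = 51 / 51 = 1

|G/H| = 1


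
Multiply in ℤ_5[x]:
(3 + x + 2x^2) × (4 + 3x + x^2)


Expand and collect like terms; reduce coefficients mod 5:
x^0: 3·4 = 12 ≡ 2 (mod 5)
x^1: 3·3 + 1·4 = 13 ≡ 3 (mod 5)
x^2: 3·1 + 1·3 + 2·4 = 14 ≡ 4 (mod 5)
x^3: 1·1 + 2·3 = 7 ≡ 2 (mod 5)
x^4: 2·1 = 2 ≡ 2 (mod 5)
Result: 2 + 3x + 4x^2 + 2x^3 + 2x^4

f · g = 2 + 3x + 4x^2 + 2x^3 + 2x^4


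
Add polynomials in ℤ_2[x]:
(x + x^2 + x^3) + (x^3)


Add coefficients mod 2:
x^0: 0 + 0 = 0 (mod 2)
x^1: 1 + 0 = 1 (mod 2)
x^2: 1 + 0 = 1 (mod 2)
x^3: 1 + 1 = 0 (mod 2)
Result: x + x^2

f + g = x + x^2


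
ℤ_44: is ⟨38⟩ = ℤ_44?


g generates ℤ_n iff gcd(g, n) = 1
gcd(38, 44) = 2
Since gcd = 2 ≠ 1, ⟨38⟩ has order 22 < 44, so 38 is not a generator.

No, 38 does not generate ℤ_44


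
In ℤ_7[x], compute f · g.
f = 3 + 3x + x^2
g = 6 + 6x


Expand and collect like terms; reduce coefficients mod 7:
x^0: 3·6 = 18 ≡ 4 (mod 7)
x^1: 3·6 + 3·6 = 36 ≡ 1 (mod 7)
x^2: 3·6 + 1·6 = 24 ≡ 3 (mod 7)
x^3: 1·6 = 6 ≡ 6 (mod 7)
Result: 4 + x + 3x^2 + 6x^3

f · g = 4 + x + 3x^2 + 6x^3


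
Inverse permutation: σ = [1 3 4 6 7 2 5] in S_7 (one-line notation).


To find σ⁻¹, swap domain and range:
σ(1) = 1 → σ⁻¹(1) = 1
σ(2) = 3 → σ⁻¹(3) = 2
σ(3) = 4 → σ⁻¹(4) = 3
σ(4) = 6 → σ⁻¹(6) = 4
σ(5) = 7 → σ⁻¹(7) = 5
σ(6) = 2 → σ⁻¹(2) = 6
σ(7) = 5 → σ⁻¹(5) = 7

σ⁻¹ = [1 6 2 3 7 4 5]


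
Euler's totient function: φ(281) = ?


Factor n: 281 = 281
φ(n) = n · ∏(1 - 1/p) over distinct primes p | n
φ(281) = 281 · (1 - 1/281) = 280

φ(281) = 280


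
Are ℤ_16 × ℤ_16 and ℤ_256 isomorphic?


Comparing ℤ_16 × ℤ_16 and ℤ_256:
gcd(16,16) = 16 ≠ 1. Max element order in ℤ_16×ℤ_16 is lcm(16,16) = 16 < 256, so it has no element of order 256

No, ℤ_16 × ℤ_16 ≇ ℤ_256


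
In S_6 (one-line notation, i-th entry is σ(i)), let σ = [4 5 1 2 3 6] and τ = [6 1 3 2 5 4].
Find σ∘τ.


σ∘τ: apply τ first, then σ
1 →τ 6 →σ 6
2 →τ 1 →σ 4
3 →τ 3 →σ 1
4 →τ 2 →σ 5
5 →τ 5 →σ 3
6 →τ 4 →σ 2

σ∘τ = [6 4 1 5 3 2]
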